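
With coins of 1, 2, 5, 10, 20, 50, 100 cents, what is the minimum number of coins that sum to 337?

337 − 3×100→37 − 1×20→17 − 1×10→7 − 1×5→2 − 1×2→0
Total coins = 3 + 1 + 1 + 1 + 1 = 7

7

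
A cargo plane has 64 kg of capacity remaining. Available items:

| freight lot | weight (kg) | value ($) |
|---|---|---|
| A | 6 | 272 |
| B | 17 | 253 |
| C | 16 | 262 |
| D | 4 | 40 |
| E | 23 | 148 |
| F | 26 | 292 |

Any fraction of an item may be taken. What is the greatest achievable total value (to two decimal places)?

1067.77

Sort by value per unit weight and fill in that order.
Order: A (272/6=45.33) > C (262/16=16.38) > B (253/17=14.88) > F (292/26=11.23) > D (40/4=10.00) > E (148/23=6.43)
Fill: take A (6 @ 272) → take C (16 @ 262) → take B (17 @ 253) → take 25/26 of F → 280.77; 64/64 used.
Total value = 1067.77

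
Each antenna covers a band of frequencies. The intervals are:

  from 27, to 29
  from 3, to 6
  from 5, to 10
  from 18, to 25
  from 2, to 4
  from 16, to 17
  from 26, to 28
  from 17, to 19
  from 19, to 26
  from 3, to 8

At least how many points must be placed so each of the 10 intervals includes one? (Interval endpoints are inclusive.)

5

Sorted: [2,4] [3,6] [3,8] [5,10] [16,17] [17,19] [18,25] [19,26] [26,28] [27,29]
{[2,4],[3,6],[3,8]} hit by 4; {[5,10]} hit by 10; {[16,17],[17,19]} hit by 17; {[18,25],[19,26]} hit by 25; {[26,28],[27,29]} hit by 28.
Points: 4, 10, 17, 25, 28 (5 total).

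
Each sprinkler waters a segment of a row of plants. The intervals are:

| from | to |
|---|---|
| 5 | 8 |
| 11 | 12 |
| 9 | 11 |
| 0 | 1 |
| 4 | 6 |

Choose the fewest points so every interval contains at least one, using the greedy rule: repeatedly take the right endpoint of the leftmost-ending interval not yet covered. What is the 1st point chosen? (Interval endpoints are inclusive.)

1

Sorted: [0,1] [4,6] [5,8] [9,11] [11,12]
{[0,1]} hit by 1; {[4,6],[5,8]} hit by 6; {[9,11],[11,12]} hit by 11.
Points: 1, 6, 11 (3 total).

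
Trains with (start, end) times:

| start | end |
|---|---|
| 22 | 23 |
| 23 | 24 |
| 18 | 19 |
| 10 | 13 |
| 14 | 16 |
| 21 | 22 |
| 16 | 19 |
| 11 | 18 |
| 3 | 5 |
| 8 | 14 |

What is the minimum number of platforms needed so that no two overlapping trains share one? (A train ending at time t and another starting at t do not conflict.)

3

Events (time:±→running): 3:+→1 5:-→0 8:+→1 10:+→2 11:+→3 … peak 3.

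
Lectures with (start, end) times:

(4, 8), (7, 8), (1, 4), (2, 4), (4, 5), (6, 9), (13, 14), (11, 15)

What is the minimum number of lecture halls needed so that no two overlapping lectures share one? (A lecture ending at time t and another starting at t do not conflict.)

Events (time:±→running): 1:+→1 2:+→2 4:-→1 4:-→0 4:+→1 4:+→2 5:-→1 6:+→2 7:+→3 … peak 3.

3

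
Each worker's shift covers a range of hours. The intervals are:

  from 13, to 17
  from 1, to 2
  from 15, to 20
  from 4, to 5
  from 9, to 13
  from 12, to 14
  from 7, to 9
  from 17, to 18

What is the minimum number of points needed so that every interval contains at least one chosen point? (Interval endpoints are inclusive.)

By right end: [1,2]  [4,5]  [7,9]  [9,13]  [12,14]  [13,17]  [17,18]  [15,20]
[1,2] uncovered → point at 2; [4,5] uncovered → point at 5; [7,9] uncovered → point at 9; [12,14] uncovered → point at 14; [17,18] uncovered → point at 18.
Points: 2, 5, 9, 14, 18 (5 total).

5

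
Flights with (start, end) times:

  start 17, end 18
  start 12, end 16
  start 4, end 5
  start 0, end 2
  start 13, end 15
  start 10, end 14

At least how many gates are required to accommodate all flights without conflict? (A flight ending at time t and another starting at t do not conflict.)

3

The answer is the maximum number of intervals overlapping at any instant.
starts: [0, 4, 10, 12, 13, 17]
ends:   [2, 5, 14, 15, 16, 18]
s0→1 e2→0 s4→1 e5→0 s10→1 s12→2 s13→3  — peak 3.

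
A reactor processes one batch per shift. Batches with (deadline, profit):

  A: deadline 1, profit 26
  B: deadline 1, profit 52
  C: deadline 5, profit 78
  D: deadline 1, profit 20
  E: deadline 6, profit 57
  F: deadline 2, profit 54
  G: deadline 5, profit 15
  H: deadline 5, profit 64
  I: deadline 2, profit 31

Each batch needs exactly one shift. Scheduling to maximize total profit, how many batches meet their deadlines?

By profit: C(d5,78), H(d5,64), E(d6,57), F(d2,54), B(d1,52), I(d2,31), A(d1,26), D(d1,20), G(d5,15)
C→slot 5; H→slot 4; E→slot 6; F→slot 2; B→slot 1; I skipped; A skipped; D skipped; G→slot 3.
6 of 9 scheduled.

6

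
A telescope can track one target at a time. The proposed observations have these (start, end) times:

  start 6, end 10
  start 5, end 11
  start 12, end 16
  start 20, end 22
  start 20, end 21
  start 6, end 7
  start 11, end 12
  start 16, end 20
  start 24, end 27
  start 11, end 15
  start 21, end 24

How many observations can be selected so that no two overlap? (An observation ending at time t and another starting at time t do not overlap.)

Sorted by end: (6,7)  (6,10)  (5,11)  (11,12)  (11,15)  (12,16)  (16,20)  (20,21)  (20,22)  (21,24)  (24,27)
take (6,7); take (11,12); take (12,16); take (16,20); take (20,21); skip (20,22); take (21,24); take (24,27).
Selected 7 observations.

7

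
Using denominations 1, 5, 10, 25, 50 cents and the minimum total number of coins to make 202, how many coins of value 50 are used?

Use the largest denomination that fits, subtract, and repeat.
202 = 4×50 + 2×1
Count of 50: 4

4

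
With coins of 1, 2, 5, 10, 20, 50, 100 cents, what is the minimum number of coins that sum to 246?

6

246 − 2×100→46 − 2×20→6 − 1×5→1 − 1×1→0
Total coins = 2 + 2 + 1 + 1 = 6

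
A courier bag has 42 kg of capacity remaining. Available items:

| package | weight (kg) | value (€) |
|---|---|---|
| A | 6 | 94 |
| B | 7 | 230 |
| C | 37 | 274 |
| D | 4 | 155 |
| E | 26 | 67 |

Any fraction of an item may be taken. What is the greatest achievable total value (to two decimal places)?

Greedy by value/weight ratio, highest first.
Order: D (155/4=38.75) > B (230/7=32.86) > A (94/6=15.67) > C (274/37=7.41) > E (67/26=2.58)
Fill: take D (4 @ 155) → take B (7 @ 230) → take A (6 @ 94) → take 25/37 of C → 185.14; 42/42 used.
Total value = 664.14

664.14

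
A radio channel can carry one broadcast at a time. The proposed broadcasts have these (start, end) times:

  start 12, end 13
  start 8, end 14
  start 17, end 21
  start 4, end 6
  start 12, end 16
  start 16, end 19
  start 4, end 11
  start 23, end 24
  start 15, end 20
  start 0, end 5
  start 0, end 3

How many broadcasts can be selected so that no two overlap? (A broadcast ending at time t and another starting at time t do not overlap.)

5

Order by finish time; keep every interval that doesn't clash with the previous kept one.
By end time: (0,3), (0,5), (4,6), (4,11), (12,13), (8,14), (12,16), (16,19), (15,20), (17,21), (23,24).
Pick (0,3); next start ≥ 3 → (4,6); next start ≥ 6 → (12,13); next start ≥ 13 → (16,19); next start ≥ 19 → (23,24).
Selected 5 broadcasts.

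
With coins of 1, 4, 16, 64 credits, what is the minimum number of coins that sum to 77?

77 = 1×64 + 3×4 + 1×1
Total coins = 1 + 3 + 1 = 5

5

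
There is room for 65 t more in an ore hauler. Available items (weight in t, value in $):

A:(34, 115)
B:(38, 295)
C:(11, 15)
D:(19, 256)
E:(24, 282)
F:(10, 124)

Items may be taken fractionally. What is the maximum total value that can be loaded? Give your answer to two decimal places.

Greedy by value/weight ratio, highest first.
Order: D (256/19=13.47) > F (124/10=12.40) > E (282/24=11.75) > B (295/38=7.76) > A (115/34=3.38) > C (15/11=1.36)
Fill: take D (19 @ 256) → take F (10 @ 124) → take E (24 @ 282) → take 12/38 of B → 93.16; 65/65 used.
Total value = 755.16

755.16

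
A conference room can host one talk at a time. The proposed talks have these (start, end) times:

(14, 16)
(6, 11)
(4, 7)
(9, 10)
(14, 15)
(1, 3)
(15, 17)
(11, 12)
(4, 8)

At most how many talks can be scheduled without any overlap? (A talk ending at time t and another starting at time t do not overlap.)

6

Sorted by end: (1,3)  (4,7)  (4,8)  (9,10)  (6,11)  (11,12)  (14,15)  (14,16)  (15,17)
take (1,3); take (4,7); take (9,10); take (11,12); take (14,15); take (15,17).
Selected 6 talks.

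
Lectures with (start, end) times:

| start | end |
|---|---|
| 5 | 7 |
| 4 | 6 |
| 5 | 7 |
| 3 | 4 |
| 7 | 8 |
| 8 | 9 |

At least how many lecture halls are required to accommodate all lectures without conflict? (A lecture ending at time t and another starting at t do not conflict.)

3

starts: [3, 4, 5, 5, 7, 8]
ends:   [4, 6, 7, 7, 8, 9]
s3→1 e4→0 s4→1 s5→2 s5→3  — peak 3.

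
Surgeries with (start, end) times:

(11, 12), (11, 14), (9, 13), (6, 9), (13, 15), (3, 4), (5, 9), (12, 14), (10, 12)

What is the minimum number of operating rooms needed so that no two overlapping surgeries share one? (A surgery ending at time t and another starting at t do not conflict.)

Count concurrent intervals with a sweep; the peak is the room count.
Events (time:±→running): 3:+→1 4:-→0 5:+→1 6:+→2 9:-→1 9:-→0 9:+→1 10:+→2 11:+→3 11:+→4 … peak 4.

4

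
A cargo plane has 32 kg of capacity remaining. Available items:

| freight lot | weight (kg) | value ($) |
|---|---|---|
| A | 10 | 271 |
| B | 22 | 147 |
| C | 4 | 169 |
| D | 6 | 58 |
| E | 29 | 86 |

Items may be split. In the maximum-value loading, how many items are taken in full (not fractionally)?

Sort by value per unit weight and fill in that order.
Order: C (169/4=42.25) > A (271/10=27.10) > D (58/6=9.67) > B (147/22=6.68) > E (86/29=2.97)
Fill: take C (4 @ 169) → take A (10 @ 271) → take D (6 @ 58) → take 12/22 of B → 80.18; 32/32 used.
3 item(s) taken whole; one partial (take 12/22 of B).

3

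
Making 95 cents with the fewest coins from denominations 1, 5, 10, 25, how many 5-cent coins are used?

0

95 = 3×25 + 2×10
Count of 5: 0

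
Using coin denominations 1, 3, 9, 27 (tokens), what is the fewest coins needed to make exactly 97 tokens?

97 = 3×27 + 1×9 + 2×3 + 1×1
Total coins = 3 + 1 + 2 + 1 = 7

7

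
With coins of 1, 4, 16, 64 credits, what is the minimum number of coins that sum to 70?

4

70 − 1×64→6 − 1×4→2 − 2×1→0
Total coins = 1 + 1 + 2 = 4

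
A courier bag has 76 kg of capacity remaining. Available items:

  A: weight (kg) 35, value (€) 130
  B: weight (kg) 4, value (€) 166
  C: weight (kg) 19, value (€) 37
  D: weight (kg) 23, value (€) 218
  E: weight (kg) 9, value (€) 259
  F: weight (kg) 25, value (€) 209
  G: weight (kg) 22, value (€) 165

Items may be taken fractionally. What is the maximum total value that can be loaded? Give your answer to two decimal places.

Greedy by value/weight ratio, highest first.
Order: B (166/4=41.50) > E (259/9=28.78) > D (218/23=9.48) > F (209/25=8.36) > G (165/22=7.50) > A (130/35=3.71) > C (37/19=1.95)
Fill: take B (4 @ 166) → take E (9 @ 259) → take D (23 @ 218) → take F (25 @ 209) → take 15/22 of G → 112.50; 76/76 used.
Total value = 964.50

964.50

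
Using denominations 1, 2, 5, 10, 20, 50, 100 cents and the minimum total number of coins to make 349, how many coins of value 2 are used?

2

349 − 3×100→49 − 2×20→9 − 1×5→4 − 2×2→0
Count of 2: 2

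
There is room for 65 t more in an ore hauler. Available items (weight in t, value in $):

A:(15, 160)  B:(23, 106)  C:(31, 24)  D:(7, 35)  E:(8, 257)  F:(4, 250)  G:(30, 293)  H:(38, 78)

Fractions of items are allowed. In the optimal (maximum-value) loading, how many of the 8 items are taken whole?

Ratios (sorted): F 62.50, E 32.12, A 10.67, G 9.77, D 5.00, B 4.61, H 2.05, C 0.77
take F (4 @ 250); take E (8 @ 257); take A (15 @ 160); take G (30 @ 293); take D (7 @ 35); take 1/23 of B → 4.61. Capacity used 65/65.
5 item(s) taken whole; one partial (take 1/23 of B).

5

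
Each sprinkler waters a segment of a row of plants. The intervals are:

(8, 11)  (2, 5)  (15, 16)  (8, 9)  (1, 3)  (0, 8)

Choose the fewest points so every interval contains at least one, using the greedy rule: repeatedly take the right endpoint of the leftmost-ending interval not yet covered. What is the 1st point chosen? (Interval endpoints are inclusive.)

Sort by right endpoint; whenever an interval is uncovered, place a point at its right end.
Sorted: [1,3] [2,5] [0,8] [8,9] [8,11] [15,16]
{[1,3],[2,5],[0,8]} hit by 3; {[8,9],[8,11]} hit by 9; {[15,16]} hit by 16.
Points: 3, 9, 16 (3 total).

3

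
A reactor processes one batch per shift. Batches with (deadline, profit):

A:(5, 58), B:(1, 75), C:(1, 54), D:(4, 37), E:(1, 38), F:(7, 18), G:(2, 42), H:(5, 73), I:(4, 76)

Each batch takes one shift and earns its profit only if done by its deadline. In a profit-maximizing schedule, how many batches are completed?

6

By profit: I(d4,76), B(d1,75), H(d5,73), A(d5,58), C(d1,54), G(d2,42), E(d1,38), D(d4,37), F(d7,18)
I→slot 4; B→slot 1; H→slot 5; A→slot 3; C skipped; G→slot 2; E skipped; D skipped; F→slot 7.
6 of 9 scheduled.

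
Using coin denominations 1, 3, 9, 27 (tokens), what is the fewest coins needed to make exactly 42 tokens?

4

Greedy: take as many of the largest coin as possible, then repeat with the remainder.
42 − 1×27→15 − 1×9→6 − 2×3→0
Total coins = 1 + 1 + 2 = 4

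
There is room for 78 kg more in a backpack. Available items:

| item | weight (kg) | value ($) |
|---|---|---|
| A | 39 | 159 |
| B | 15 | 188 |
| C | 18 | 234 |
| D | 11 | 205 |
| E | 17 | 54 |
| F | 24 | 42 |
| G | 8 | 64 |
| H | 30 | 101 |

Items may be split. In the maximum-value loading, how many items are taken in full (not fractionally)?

4

Sort by value per unit weight and fill in that order.
Ratios (sorted): D 18.64, C 13.00, B 12.53, G 8.00, A 4.08, H 3.37, E 3.18, F 1.75
take D (11 @ 205); take C (18 @ 234); take B (15 @ 188); take G (8 @ 64); take 26/39 of A → 106.00. Capacity used 78/78.
4 item(s) taken whole; one partial (take 26/39 of A).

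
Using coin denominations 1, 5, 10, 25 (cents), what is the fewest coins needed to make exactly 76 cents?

4

76 = 3×25 + 1×1
Total coins = 3 + 1 = 4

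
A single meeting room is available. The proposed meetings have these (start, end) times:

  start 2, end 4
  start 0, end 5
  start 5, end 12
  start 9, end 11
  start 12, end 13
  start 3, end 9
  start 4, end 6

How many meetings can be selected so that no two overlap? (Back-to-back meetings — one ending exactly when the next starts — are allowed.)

Sort by end time and greedily take each interval whose start is ≥ the last chosen end.
By end time: (2,4), (0,5), (4,6), (3,9), (9,11), (5,12), (12,13).
Pick (2,4); next start ≥ 4 → (4,6); next start ≥ 6 → (9,11); next start ≥ 11 → (12,13).
Selected 4 meetings.

4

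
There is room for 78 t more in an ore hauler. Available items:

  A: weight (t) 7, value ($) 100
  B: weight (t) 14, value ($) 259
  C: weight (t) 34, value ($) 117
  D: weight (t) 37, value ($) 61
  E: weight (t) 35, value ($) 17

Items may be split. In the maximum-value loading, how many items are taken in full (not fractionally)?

Greedy by value/weight ratio, highest first.
Order: B (259/14=18.50) > A (100/7=14.29) > C (117/34=3.44) > D (61/37=1.65) > E (17/35=0.49)
Fill: take B (14 @ 259) → take A (7 @ 100) → take C (34 @ 117) → take 23/37 of D → 37.92; 78/78 used.
3 item(s) taken whole; one partial (take 23/37 of D).

3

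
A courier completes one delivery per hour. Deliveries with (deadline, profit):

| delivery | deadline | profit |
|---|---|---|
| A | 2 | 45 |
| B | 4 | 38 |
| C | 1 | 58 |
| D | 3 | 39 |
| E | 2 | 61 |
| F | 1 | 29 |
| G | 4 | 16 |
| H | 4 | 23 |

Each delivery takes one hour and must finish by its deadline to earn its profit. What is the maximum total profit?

196

Sort by profit descending; place each in the latest free slot ≤ its deadline.
By profit: E(d2,61), C(d1,58), A(d2,45), D(d3,39), B(d4,38), F(d1,29), H(d4,23), G(d4,16)
E→slot 2; C→slot 1; A skipped; D→slot 3; B→slot 4; F skipped; H skipped; G skipped.
Profit = 58 + 61 + 39 + 38 = 196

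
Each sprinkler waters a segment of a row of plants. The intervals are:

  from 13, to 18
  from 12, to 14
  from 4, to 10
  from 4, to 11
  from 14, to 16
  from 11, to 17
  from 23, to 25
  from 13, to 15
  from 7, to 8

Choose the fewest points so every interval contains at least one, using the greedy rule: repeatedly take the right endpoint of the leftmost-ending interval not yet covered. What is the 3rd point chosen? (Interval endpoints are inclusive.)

25

By right end: [7,8]  [4,10]  [4,11]  [12,14]  [13,15]  [14,16]  [11,17]  [13,18]  [23,25]
[7,8] uncovered → point at 8; [12,14] uncovered → point at 14; [23,25] uncovered → point at 25.
Points: 8, 14, 25 (3 total).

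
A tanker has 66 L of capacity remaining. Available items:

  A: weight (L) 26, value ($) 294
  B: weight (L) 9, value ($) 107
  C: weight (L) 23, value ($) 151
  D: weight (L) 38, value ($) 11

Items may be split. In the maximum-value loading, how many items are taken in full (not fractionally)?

Order: B (107/9=11.89) > A (294/26=11.31) > C (151/23=6.57) > D (11/38=0.29)
Fill: take B (9 @ 107) → take A (26 @ 294) → take C (23 @ 151) → take 8/38 of D → 2.32; 66/66 used.
3 item(s) taken whole; one partial (take 8/38 of D).

3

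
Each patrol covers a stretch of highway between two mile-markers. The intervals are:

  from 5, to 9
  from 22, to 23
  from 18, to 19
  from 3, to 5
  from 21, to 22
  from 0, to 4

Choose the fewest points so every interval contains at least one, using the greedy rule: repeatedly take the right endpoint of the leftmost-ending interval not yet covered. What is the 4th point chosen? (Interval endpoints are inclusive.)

By right end: [0,4]  [3,5]  [5,9]  [18,19]  [21,22]  [22,23]
[0,4] uncovered → point at 4; [5,9] uncovered → point at 9; [18,19] uncovered → point at 19; [21,22] uncovered → point at 22.
Points: 4, 9, 19, 22 (4 total).

22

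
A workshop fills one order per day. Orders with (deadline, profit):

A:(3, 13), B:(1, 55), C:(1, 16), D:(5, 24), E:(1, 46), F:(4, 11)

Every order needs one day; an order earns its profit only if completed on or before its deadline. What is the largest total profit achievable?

Profit order: B=55 E=46 D=24 C=16 A=13 F=11
Assign: B→slot 1, E skipped, D→slot 5, C skipped, A→slot 3, F→slot 4.
Slots: [1:B] [3:A] [4:F] [5:D]
Profit = 55 + 13 + 11 + 24 = 103

103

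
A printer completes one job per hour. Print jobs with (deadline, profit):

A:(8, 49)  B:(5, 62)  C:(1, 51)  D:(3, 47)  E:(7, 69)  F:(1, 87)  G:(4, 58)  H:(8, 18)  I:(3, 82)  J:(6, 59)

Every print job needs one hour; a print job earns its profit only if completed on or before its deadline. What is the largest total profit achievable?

Sort by profit descending; place each in the latest free slot ≤ its deadline.
By profit: F(d1,87), I(d3,82), E(d7,69), B(d5,62), J(d6,59), G(d4,58), C(d1,51), A(d8,49), D(d3,47), H(d8,18)
F→slot 1; I→slot 3; E→slot 7; B→slot 5; J→slot 6; G→slot 4; C skipped; A→slot 8; D→slot 2; H skipped.
Profit = 87 + 47 + 82 + 58 + 62 + 59 + 69 + 49 = 513

513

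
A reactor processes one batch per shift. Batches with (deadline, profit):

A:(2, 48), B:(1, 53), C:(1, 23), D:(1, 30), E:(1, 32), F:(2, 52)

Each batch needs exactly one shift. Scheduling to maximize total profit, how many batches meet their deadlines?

Sort by profit descending; place each in the latest free slot ≤ its deadline.
By profit: B(d1,53), F(d2,52), A(d2,48), E(d1,32), D(d1,30), C(d1,23)
B→slot 1; F→slot 2; A skipped; E skipped; D skipped; C skipped.
2 of 6 scheduled.

2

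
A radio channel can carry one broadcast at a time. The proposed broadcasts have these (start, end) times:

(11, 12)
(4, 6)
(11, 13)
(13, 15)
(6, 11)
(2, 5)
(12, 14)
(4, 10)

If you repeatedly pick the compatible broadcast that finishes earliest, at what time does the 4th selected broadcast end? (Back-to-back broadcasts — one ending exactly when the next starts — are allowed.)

Sort by end time and greedily take each interval whose start is ≥ the last chosen end.
Sorted by end: (2,5)  (4,6)  (4,10)  (6,11)  (11,12)  (11,13)  (12,14)  (13,15)
take (2,5); take (6,11); take (11,12); skip (11,13); take (12,14).
Selected: (2,5) (6,11) (11,12) (12,14)

14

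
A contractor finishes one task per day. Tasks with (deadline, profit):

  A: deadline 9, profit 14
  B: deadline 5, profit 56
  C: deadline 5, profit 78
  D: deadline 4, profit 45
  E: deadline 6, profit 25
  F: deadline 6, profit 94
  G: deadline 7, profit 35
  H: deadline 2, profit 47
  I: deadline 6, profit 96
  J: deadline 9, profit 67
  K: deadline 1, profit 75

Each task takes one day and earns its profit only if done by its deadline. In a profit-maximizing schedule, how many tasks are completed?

9

Sort by profit descending; place each in the latest free slot ≤ its deadline.
Profit order: I=96 F=94 C=78 K=75 J=67 B=56 H=47 D=45 G=35 E=25 A=14
Assign: I→slot 6, F→slot 5, C→slot 4, K→slot 1, J→slot 9, B→slot 3, H→slot 2, D skipped, G→slot 7, E skipped, A→slot 8.
Slots: [1:K] [2:H] [3:B] [4:C] [5:F] [6:I] [7:G] [8:A] [9:J]
9 of 11 scheduled.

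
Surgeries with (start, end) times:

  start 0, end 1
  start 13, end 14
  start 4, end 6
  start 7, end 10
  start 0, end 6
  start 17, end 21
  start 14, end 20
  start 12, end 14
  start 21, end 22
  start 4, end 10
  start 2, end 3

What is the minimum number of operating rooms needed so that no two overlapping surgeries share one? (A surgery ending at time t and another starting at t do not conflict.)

3

The answer is the maximum number of intervals overlapping at any instant.
Events (time:±→running): 0:+→1 0:+→2 1:-→1 2:+→2 3:-→1 4:+→2 4:+→3 … peak 3.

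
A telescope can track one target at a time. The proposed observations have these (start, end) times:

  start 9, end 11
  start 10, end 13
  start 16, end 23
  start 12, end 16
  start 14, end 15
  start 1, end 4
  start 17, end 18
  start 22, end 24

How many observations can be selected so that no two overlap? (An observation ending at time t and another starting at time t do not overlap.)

Greedy by earliest finish: after sorting by end time, pick each interval compatible with the last pick.
Sorted by end: (1,4)  (9,11)  (10,13)  (14,15)  (12,16)  (17,18)  (16,23)  (22,24)
take (1,4); take (9,11); take (14,15); take (17,18); take (22,24).
Selected 5 observations.

5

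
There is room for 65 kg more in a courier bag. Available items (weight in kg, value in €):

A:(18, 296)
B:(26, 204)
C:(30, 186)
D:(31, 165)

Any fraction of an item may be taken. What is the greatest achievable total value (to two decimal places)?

630.20

Ratios (sorted): A 16.44, B 7.85, C 6.20, D 5.32
take A (18 @ 296); take B (26 @ 204); take 21/30 of C → 130.20. Capacity used 65/65.
Total value = 630.20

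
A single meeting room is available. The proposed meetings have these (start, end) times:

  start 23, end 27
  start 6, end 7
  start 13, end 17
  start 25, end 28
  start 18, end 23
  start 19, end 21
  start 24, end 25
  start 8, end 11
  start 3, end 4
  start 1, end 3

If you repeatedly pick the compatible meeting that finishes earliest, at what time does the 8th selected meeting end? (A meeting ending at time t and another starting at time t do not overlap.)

Sort by end time and greedily take each interval whose start is ≥ the last chosen end.
By end time: (1,3), (3,4), (6,7), (8,11), (13,17), (19,21), (18,23), (24,25), (23,27), (25,28).
Pick (1,3); next start ≥ 3 → (3,4); next start ≥ 4 → (6,7); next start ≥ 7 → (8,11); next start ≥ 11 → (13,17); next start ≥ 17 → (19,21); next start ≥ 21 → (24,25); next start ≥ 25 → (25,28).
Selected: (1,3) (3,4) (6,7) (8,11) (13,17) (19,21) (24,25) (25,28)

28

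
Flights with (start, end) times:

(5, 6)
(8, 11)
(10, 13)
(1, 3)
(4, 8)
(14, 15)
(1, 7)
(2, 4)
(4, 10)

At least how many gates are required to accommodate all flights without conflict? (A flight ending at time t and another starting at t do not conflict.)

4

Count concurrent intervals with a sweep; the peak is the room count.
starts: [1, 1, 2, 4, 4, 5, 8, 10, 14]
ends:   [3, 4, 6, 7, 8, 10, 11, 13, 15]
s1→1 s1→2 s2→3 e3→2 e4→1 s4→2 s4→3 s5→4  — peak 4.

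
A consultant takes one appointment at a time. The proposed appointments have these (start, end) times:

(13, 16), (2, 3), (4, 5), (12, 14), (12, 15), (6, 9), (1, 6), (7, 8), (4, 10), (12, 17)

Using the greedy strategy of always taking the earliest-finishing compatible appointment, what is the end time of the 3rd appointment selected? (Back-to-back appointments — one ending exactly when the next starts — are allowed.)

8

Greedy by earliest finish: after sorting by end time, pick each interval compatible with the last pick.
By end time: (2,3), (4,5), (1,6), (7,8), (6,9), (4,10), (12,14), (12,15), (13,16), (12,17).
Pick (2,3); next start ≥ 3 → (4,5); next start ≥ 5 → (7,8); next start ≥ 8 → (12,14).
Selected: (2,3) (4,5) (7,8) (12,14)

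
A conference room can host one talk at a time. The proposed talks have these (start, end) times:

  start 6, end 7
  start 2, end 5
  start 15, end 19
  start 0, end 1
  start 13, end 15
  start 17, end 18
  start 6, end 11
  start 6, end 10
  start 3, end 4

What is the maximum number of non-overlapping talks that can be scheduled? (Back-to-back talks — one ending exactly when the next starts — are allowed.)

5

Greedy by earliest finish: after sorting by end time, pick each interval compatible with the last pick.
Sorted by end: (0,1)  (3,4)  (2,5)  (6,7)  (6,10)  (6,11)  (13,15)  (17,18)  (15,19)
take (0,1); take (3,4); skip (2,5); take (6,7); skip (6,10); take (13,15); take (17,18).
Selected 5 talks.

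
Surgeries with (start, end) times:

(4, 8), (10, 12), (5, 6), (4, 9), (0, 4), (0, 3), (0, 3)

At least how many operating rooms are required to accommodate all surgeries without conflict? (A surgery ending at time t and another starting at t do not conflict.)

Count concurrent intervals with a sweep; the peak is the room count.
Events (time:±→running): 0:+→1 0:+→2 0:+→3 … peak 3.

3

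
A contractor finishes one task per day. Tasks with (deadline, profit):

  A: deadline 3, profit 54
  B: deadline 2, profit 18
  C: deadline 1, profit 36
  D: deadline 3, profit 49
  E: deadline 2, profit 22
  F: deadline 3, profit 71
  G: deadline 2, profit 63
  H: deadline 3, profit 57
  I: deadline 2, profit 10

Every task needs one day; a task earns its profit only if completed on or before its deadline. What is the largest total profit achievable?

191

Sort by profit descending; place each in the latest free slot ≤ its deadline.
By profit: F(d3,71), G(d2,63), H(d3,57), A(d3,54), D(d3,49), C(d1,36), E(d2,22), B(d2,18), I(d2,10)
F→slot 3; G→slot 2; H→slot 1; A skipped; D skipped; C skipped; E skipped; B skipped; I skipped.
Profit = 57 + 63 + 71 = 191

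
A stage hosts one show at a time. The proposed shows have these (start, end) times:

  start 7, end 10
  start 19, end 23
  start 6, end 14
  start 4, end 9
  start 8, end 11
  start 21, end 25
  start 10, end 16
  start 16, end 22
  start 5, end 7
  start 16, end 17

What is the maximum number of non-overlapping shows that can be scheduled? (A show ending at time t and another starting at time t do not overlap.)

5

Order by finish time; keep every interval that doesn't clash with the previous kept one.
Sorted by end: (5,7)  (4,9)  (7,10)  (8,11)  (6,14)  (10,16)  (16,17)  (16,22)  (19,23)  (21,25)
take (5,7); take (7,10); skip (6,14); take (10,16); take (16,17); take (19,23); skip (21,25).
Selected 5 shows.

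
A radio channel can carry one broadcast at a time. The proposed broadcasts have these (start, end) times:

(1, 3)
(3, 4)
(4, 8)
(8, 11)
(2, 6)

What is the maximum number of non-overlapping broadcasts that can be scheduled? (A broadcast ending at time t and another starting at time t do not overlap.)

Sorted by end: (1,3)  (3,4)  (2,6)  (4,8)  (8,11)
take (1,3); take (3,4); take (4,8); take (8,11).
Selected 4 broadcasts.

4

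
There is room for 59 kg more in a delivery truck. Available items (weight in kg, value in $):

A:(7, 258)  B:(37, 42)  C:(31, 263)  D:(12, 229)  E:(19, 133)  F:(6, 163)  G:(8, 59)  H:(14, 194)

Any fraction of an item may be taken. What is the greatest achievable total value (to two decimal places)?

Greedy by value/weight ratio, highest first.
Order: A (258/7=36.86) > F (163/6=27.17) > D (229/12=19.08) > H (194/14=13.86) > C (263/31=8.48) > G (59/8=7.38) > E (133/19=7.00) > B (42/37=1.14)
Fill: take A (7 @ 258) → take F (6 @ 163) → take D (12 @ 229) → take H (14 @ 194) → take 20/31 of C → 169.68; 59/59 used.
Total value = 1013.68

1013.68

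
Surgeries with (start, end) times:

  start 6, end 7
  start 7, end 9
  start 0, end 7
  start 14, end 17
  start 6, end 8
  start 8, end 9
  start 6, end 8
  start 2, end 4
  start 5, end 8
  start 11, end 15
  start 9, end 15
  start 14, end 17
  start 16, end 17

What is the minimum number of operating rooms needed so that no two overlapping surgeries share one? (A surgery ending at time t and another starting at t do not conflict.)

The answer is the maximum number of intervals overlapping at any instant.
Events (time:±→running): 0:+→1 2:+→2 4:-→1 5:+→2 6:+→3 6:+→4 6:+→5 … peak 5.

5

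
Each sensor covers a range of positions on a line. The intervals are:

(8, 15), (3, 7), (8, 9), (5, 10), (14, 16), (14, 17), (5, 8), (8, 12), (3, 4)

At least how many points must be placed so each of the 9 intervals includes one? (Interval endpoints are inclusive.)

3

By right end: [3,4]  [3,7]  [5,8]  [8,9]  [5,10]  [8,12]  [8,15]  [14,16]  [14,17]
[3,4] uncovered → point at 4; [5,8] uncovered → point at 8; [14,16] uncovered → point at 16.
Points: 4, 8, 16 (3 total).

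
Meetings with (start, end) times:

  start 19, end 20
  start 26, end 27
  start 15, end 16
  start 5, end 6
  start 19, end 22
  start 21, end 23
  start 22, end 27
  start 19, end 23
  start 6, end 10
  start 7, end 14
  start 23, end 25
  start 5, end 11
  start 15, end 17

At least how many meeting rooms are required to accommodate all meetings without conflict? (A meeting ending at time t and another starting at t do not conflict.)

3

Count concurrent intervals with a sweep; the peak is the room count.
starts: [5, 5, 6, 7, 15, 15, 19, 19, 19, 21, 22, 23, 26]
ends:   [6, 10, 11, 14, 16, 17, 20, 22, 23, 23, 25, 27, 27]
s5→1 s5→2 e6→1 s6→2 s7→3  — peak 3.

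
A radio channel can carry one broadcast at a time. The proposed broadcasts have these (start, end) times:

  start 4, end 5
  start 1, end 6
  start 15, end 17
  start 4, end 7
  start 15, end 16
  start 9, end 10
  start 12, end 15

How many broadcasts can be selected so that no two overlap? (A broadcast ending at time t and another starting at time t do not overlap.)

4

By end time: (4,5), (1,6), (4,7), (9,10), (12,15), (15,16), (15,17).
Pick (4,5); next start ≥ 5 → (9,10); next start ≥ 10 → (12,15); next start ≥ 15 → (15,16).
Selected 4 broadcasts.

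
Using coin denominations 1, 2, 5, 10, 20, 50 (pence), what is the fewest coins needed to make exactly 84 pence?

84 = 1×50 + 1×20 + 1×10 + 2×2
Total coins = 1 + 1 + 1 + 2 = 5

5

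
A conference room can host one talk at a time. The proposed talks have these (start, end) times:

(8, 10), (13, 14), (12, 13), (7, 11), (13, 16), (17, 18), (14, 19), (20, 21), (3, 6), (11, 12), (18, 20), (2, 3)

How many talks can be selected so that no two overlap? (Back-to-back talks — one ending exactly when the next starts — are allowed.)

Order by finish time; keep every interval that doesn't clash with the previous kept one.
Sorted by end: (2,3)  (3,6)  (8,10)  (7,11)  (11,12)  (12,13)  (13,14)  (13,16)  (17,18)  (14,19)  (18,20)  (20,21)
take (2,3); take (3,6); take (8,10); take (11,12); take (12,13); take (13,14); skip (13,16); take (17,18); skip (14,19); take (18,20); take (20,21).
Selected 9 talks.

9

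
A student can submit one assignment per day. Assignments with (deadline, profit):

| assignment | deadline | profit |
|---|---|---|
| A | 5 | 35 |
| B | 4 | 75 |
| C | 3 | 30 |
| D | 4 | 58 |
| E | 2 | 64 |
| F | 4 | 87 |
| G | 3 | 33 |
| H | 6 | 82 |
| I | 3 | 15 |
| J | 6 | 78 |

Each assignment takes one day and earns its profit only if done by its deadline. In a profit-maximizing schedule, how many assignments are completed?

6

Sort by profit descending; place each in the latest free slot ≤ its deadline.
By profit: F(d4,87), H(d6,82), J(d6,78), B(d4,75), E(d2,64), D(d4,58), A(d5,35), G(d3,33), C(d3,30), I(d3,15)
F→slot 4; H→slot 6; J→slot 5; B→slot 3; E→slot 2; D→slot 1; A skipped; G skipped; C skipped; I skipped.
6 of 10 scheduled.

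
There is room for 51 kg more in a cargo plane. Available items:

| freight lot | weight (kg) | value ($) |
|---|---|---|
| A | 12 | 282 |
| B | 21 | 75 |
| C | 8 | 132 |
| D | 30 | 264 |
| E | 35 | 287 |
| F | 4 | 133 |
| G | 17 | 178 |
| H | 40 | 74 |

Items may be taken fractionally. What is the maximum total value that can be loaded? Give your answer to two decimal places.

Greedy by value/weight ratio, highest first.
Ratios (sorted): F 33.25, A 23.50, C 16.50, G 10.47, D 8.80, E 8.20, B 3.57, H 1.85
take F (4 @ 133); take A (12 @ 282); take C (8 @ 132); take G (17 @ 178); take 10/30 of D → 88.00. Capacity used 51/51.
Total value = 813.00

813.00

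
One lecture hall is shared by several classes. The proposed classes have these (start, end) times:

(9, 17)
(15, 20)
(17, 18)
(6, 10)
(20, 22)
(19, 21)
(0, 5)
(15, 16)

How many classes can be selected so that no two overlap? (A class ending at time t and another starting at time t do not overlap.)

By end time: (0,5), (6,10), (15,16), (9,17), (17,18), (15,20), (19,21), (20,22).
Pick (0,5); next start ≥ 5 → (6,10); next start ≥ 10 → (15,16); next start ≥ 16 → (17,18); next start ≥ 18 → (19,21).
Selected 5 classes.

5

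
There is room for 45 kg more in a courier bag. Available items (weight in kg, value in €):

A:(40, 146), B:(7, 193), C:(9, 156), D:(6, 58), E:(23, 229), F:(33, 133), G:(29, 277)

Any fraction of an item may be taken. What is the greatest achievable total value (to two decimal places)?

Greedy by value/weight ratio, highest first.
Order: B (193/7=27.57) > C (156/9=17.33) > E (229/23=9.96) > D (58/6=9.67) > G (277/29=9.55) > F (133/33=4.03) > A (146/40=3.65)
Fill: take B (7 @ 193) → take C (9 @ 156) → take E (23 @ 229) → take D (6 @ 58); 45/45 used.
Total value = 636.00

636.00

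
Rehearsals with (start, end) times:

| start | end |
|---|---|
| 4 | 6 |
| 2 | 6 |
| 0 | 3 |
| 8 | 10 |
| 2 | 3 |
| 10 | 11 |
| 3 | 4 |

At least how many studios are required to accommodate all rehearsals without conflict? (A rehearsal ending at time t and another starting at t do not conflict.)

3

Count concurrent intervals with a sweep; the peak is the room count.
starts: [0, 2, 2, 3, 4, 8, 10]
ends:   [3, 3, 4, 6, 6, 10, 11]
s0→1 s2→2 s2→3  — peak 3.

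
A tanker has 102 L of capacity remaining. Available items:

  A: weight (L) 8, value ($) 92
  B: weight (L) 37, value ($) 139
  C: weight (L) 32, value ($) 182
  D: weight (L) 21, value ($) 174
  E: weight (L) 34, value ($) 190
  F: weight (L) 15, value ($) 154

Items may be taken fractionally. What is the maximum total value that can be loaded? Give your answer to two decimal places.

Order: A (92/8=11.50) > F (154/15=10.27) > D (174/21=8.29) > C (182/32=5.69) > E (190/34=5.59) > B (139/37=3.76)
Fill: take A (8 @ 92) → take F (15 @ 154) → take D (21 @ 174) → take C (32 @ 182) → take 26/34 of E → 145.29; 102/102 used.
Total value = 747.29

747.29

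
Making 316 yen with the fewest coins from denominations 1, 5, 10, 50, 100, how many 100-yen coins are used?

316 = 3×100 + 1×10 + 1×5 + 1×1
Count of 100: 3

3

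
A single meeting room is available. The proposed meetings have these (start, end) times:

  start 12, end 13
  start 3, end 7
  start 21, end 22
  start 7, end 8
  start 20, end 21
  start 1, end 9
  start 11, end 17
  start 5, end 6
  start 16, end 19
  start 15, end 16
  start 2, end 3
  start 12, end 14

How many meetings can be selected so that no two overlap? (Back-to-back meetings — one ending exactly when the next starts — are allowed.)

Order by finish time; keep every interval that doesn't clash with the previous kept one.
Sorted by end: (2,3)  (5,6)  (3,7)  (7,8)  (1,9)  (12,13)  (12,14)  (15,16)  (11,17)  (16,19)  (20,21)  (21,22)
take (2,3); take (5,6); skip (3,7); take (7,8); take (12,13); take (15,16); take (16,19); take (20,21); take (21,22).
Selected 8 meetings.

8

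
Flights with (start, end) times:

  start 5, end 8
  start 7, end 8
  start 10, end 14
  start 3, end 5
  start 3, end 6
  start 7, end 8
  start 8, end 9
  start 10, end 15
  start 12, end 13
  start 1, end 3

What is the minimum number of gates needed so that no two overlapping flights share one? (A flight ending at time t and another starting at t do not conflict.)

Count concurrent intervals with a sweep; the peak is the room count.
Events (time:±→running): 1:+→1 3:-→0 3:+→1 3:+→2 5:-→1 5:+→2 6:-→1 7:+→2 7:+→3 … peak 3.

3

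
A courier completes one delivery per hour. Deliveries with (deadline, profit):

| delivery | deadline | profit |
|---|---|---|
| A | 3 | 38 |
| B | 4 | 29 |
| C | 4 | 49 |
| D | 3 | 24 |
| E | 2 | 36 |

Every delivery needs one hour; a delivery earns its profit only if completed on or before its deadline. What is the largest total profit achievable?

152

Sort by profit descending; place each in the latest free slot ≤ its deadline.
By profit: C(d4,49), A(d3,38), E(d2,36), B(d4,29), D(d3,24)
C→slot 4; A→slot 3; E→slot 2; B→slot 1; D skipped.
Profit = 29 + 36 + 38 + 49 = 152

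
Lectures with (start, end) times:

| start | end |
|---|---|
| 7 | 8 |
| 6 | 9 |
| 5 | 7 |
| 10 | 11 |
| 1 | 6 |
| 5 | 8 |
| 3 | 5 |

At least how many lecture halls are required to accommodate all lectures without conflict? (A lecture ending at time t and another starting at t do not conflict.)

3

Events (time:±→running): 1:+→1 3:+→2 5:-→1 5:+→2 5:+→3 … peak 3.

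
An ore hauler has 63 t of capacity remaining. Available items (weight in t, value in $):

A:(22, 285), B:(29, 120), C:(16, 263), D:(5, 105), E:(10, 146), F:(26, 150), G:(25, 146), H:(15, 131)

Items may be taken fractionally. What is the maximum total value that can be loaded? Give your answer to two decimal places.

886.33

Sort by value per unit weight and fill in that order.
Order: D (105/5=21.00) > C (263/16=16.44) > E (146/10=14.60) > A (285/22=12.95) > H (131/15=8.73) > G (146/25=5.84) > F (150/26=5.77) > B (120/29=4.14)
Fill: take D (5 @ 105) → take C (16 @ 263) → take E (10 @ 146) → take A (22 @ 285) → take 10/15 of H → 87.33; 63/63 used.
Total value = 886.33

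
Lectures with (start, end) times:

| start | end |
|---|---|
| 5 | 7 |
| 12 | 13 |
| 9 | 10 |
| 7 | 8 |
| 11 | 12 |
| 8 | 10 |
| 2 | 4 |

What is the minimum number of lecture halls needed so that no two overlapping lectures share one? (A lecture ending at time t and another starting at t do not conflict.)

2

Count concurrent intervals with a sweep; the peak is the room count.
starts: [2, 5, 7, 8, 9, 11, 12]
ends:   [4, 7, 8, 10, 10, 12, 13]
s2→1 e4→0 s5→1 e7→0 s7→1 e8→0 s8→1 s9→2  — peak 2.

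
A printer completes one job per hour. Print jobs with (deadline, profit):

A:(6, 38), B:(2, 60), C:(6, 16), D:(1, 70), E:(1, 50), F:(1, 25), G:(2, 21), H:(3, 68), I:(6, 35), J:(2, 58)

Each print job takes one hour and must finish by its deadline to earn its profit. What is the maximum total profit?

287

Sort by profit descending; place each in the latest free slot ≤ its deadline.
By profit: D(d1,70), H(d3,68), B(d2,60), J(d2,58), E(d1,50), A(d6,38), I(d6,35), F(d1,25), G(d2,21), C(d6,16)
D→slot 1; H→slot 3; B→slot 2; J skipped; E skipped; A→slot 6; I→slot 5; F skipped; G skipped; C→slot 4.
Profit = 70 + 60 + 68 + 16 + 35 + 38 = 287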